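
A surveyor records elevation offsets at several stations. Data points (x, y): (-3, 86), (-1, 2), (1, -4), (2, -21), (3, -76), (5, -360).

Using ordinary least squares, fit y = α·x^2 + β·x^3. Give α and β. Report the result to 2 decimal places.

Compute the Gram sums: Σx^2·x^2 = 805, Σx^2·x^3 = 3157, Σx^3·x^3 = 17149.
For Mᵀy: Σx^2·y = -8996, Σx^3·y = -49548.
Δ = 805·17149 − 3157² = 3838296.
α = ((-8996)·17149 − 3157·(-49548))/3838296 = 24439/43617; β = (805·(-49548) − 3157·(-8996))/3838296 = -205103/68541.

α = 0.56, β = -2.99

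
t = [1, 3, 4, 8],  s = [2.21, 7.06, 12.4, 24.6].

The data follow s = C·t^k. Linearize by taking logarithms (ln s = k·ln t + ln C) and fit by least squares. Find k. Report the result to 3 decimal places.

Taking logs, ln s = k·ln t + ln C, so regress ln s on ln t.
Σln t = 4.5643, Σ(ln t)² = 7.4528, Σln s = 8.4679, Σln t·ln s = 12.2974.
Equations: 7.4528·k + 4.5643·ln C = 12.2974;  4.5643·k + 4·ln C = 8.4679.
Δ = 7.4528·4 − (4.5643)² = 8.9781; k = (12.2974·4 − 4.5643·8.4679)/8.9781 = 1.17387, ln C = (7.4528·8.4679 − 4.5643·12.2974)/8.9781 = 0.77748.

k = 1.174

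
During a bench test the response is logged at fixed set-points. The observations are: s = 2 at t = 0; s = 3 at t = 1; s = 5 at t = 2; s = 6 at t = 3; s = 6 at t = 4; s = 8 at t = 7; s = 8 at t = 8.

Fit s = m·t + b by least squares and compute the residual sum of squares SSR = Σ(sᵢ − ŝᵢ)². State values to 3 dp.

SSR = 2.981

Entries of MᵀM: Σt·t = 143, Σt = 25, Σ1 = 7.
Moment sums: Σt·s = 175, Σs = 38.
Normal equations: [[143, 25]; [25, 7]]·[m, b]ᵀ = [175, 38]ᵀ.
det = 143·7 − 25² = 376.
m = (175·7 − 25·38)/376 = 275/376; b = (143·38 − 25·175)/376 = 1059/376.
Residuals: -307/376, -103/188, 271/376, 93/94, 97/376, 3/47, -251/376; SSR = 1121/376.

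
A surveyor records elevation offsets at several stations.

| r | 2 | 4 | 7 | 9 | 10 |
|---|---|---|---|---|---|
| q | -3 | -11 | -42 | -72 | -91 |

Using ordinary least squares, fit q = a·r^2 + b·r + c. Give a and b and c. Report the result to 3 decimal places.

a = -1.100, b = 2.173, c = -2.686

Sums needed: Σr^2·r^2 = 19234, Σr^2·r = 2144, Σr^2 = 250, Σr·r = 250, Σr = 32, Σ1 = 5.
Right-hand side: Σr^2·q = -17178, Σr·q = -1902, Σq = -219.
So MᵀM·[a, b, c]ᵀ = Mᵀq: [[19234, 2144, 250]; [2144, 250, 32]; [250, 32, 5]]·[a, b, c]ᵀ = [-17178, -1902, -219]ᵀ.
Inverting the 3×3 Gram matrix, [a, b, c]ᵀ = [-3870/3517, 7641/3517, -9447/3517]ᵀ.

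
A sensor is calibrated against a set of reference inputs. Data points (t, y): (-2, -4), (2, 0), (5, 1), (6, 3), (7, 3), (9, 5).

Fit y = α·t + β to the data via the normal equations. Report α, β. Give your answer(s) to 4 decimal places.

From the data, Σt·t = 199, Σt = 27, Σ1 = 6.
And Σt·y = 97, Σy = 8.
Normal equations: [[199, 27]; [27, 6]]·[α, β]ᵀ = [97, 8]ᵀ.
Determinant 199·6 − 27² = 465.
α = (97·6 − 27·8)/465 = 122/155; β = (199·8 − 27·97)/465 = -1027/465.

α = 0.7871, β = -2.2086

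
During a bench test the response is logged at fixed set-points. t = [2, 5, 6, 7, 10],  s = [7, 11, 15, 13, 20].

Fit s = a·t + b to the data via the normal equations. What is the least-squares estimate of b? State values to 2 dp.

b = 3.67

XᵀX·[a, b]ᵀ = Xᵀs reads: 214·a + 30·b = 450;  30·a + 5·b = 66.
det = 214·5 − 30² = 170.
a = (450·5 − 30·66)/170 = 27/17; b = (214·66 − 30·450)/170 = 312/85.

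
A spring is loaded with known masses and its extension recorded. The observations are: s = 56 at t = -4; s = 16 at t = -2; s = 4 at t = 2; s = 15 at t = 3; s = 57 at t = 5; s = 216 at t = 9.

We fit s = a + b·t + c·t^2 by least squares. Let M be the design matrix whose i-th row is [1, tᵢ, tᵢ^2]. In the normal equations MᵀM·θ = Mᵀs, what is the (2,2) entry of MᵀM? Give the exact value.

Row 2 ↔ basis t, column 2 ↔ basis t, so (MᵀM)_{2,2} = Σᵢ (t)·(t) = (-4)·(-4) + (-2)·(-2) + (2)·(2) + (3)·(3) + (5)·(5) + (9)·(9) = 139.

139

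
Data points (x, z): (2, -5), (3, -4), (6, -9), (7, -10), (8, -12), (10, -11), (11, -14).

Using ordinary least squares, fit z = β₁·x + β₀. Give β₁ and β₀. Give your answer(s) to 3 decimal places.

Sums needed: Σx·x = 383, Σx = 47, Σ1 = 7.
For Mᵀz: Σx·z = -506, Σz = -65.
MᵀM·[β₁, β₀]ᵀ = Mᵀz becomes [[383, 47]; [47, 7]]·[β₁, β₀]ᵀ = [-506, -65]ᵀ.
Eliminating β₀: 7·(row 1) − 47·(row 2) gives 472·β₁ = 7·(-506) − 47·(-65) = -487, so β₁ = -487/472.
Then β₀ = ((-65) − 47·(-487/472))/7 = -1113/472.

β₁ = -1.032, β₀ = -2.358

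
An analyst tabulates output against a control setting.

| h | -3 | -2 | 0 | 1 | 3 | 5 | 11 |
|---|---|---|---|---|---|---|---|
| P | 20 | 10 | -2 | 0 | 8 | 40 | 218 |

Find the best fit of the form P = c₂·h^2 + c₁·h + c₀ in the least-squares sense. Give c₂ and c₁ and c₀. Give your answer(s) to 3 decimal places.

With design matrix X, XᵀX = [[15445, 1449, 169]; [1449, 169, 15]; [169, 15, 7]] and XᵀP = [27670, 2542, 294]ᵀ.
Row-reducing yields c₂ = 1290370/654681, c₁ = -367044/218227, c₀ = -1297048/654681.

c₂ = 1.971, c₁ = -1.682, c₀ = -1.981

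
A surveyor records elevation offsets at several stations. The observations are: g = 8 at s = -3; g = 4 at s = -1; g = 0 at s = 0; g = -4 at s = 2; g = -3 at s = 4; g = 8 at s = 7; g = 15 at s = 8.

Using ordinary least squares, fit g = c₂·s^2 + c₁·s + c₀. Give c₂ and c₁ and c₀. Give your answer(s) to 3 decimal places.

The normal equations are: 6851·c₂ + 899·c₁ + 143·c₀ = 1364;  899·c₂ + 143·c₁ + 17·c₀ = 128;  143·c₂ + 17·c₁ + 7·c₀ = 28.
Solving the 3×3 system (Gaussian elimination) gives c₂ = 27682/55603, c₁ = -117352/55603, c₀ = -58094/55603.

c₂ = 0.498, c₁ = -2.111, c₀ = -1.045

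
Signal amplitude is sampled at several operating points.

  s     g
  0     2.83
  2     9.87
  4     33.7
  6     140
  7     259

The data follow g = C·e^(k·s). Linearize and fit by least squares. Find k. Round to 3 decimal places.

k = 0.649

Let Y = ln g. Fitting Y = k·s + ln C by least squares:
AᵀA = [[105.0000, 19.0000]; [19.0000, 5]], rhs = [87.1966, 17.3457]ᵀ  (here Σs = 19.0000, Σ(s)² = 105.0000, Σln g = 17.3457, Σs·ln g = 87.1966).
Slope k = (n·Σs·ln g − Σs·Σln g)/(n·Σ(s)² − (Σs)²) = (5·87.1966 − 19.0000·17.3457)/164.0000 = 0.64887; ln C = (Σln g − k·Σs)/n = 1.00346.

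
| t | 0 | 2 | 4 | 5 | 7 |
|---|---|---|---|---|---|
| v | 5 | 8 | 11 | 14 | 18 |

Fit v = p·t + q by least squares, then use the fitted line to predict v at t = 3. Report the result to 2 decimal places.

From the data, Σt·t = 94, Σt = 18, Σ1 = 5.
For Mᵀv: Σt·v = 256, Σv = 56.
Normal equations: [[94, 18]; [18, 5]]·[p, q]ᵀ = [256, 56]ᵀ.
Δ = 94·5 − 18² = 146.
p = (256·5 − 18·56)/146 = 136/73; q = (94·56 − 18·256)/146 = 328/73.
At t = 3: v̂ = (136/73)·(3) + (328/73)·(1) = 736/73.

v̂ = 10.08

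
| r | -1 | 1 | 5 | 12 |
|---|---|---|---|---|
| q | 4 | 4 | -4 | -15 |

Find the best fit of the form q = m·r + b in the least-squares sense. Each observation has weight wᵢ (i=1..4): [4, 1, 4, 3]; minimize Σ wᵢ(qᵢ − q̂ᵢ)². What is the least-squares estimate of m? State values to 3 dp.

m = -1.489

Sums needed: Σwᵢ·r·r = 537, Σwᵢ·r = 53, Σwᵢ·1 = 12.
Right-hand side: Σwᵢ·r·q = -632, Σwᵢ·q = -41.
Normal equations: [[537, 53]; [53, 12]]·[m, b]ᵀ = [-632, -41]ᵀ.
det = 537·12 − 53² = 3635.
m = ((-632)·12 − 53·(-41))/3635 = -5411/3635; b = (537·(-41) − 53·(-632))/3635 = 11479/3635.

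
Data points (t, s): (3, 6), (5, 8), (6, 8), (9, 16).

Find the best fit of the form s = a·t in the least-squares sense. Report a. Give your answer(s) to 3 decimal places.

a = 1.656

Sums needed: Σt·t = 151.
For Xᵀs: Σt·s = 250.
So XᵀX·[a]ᵀ = Xᵀs: [[151]]·[a]ᵀ = [250]ᵀ.
Hence a = 250 / 151 ≈ 1.65563.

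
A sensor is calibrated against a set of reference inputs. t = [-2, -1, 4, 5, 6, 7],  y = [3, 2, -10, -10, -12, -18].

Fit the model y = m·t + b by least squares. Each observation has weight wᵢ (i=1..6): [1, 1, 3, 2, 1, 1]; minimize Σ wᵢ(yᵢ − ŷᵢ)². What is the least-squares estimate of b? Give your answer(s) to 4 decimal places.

b = -0.7006

The normal equations are: 188·m + 32·b = -426;  32·m + 9·b = -75.
Determinant 188·9 − 32² = 668.
m = ((-426)·9 − 32·(-75))/668 = -717/334; b = (188·(-75) − 32·(-426))/668 = -117/167.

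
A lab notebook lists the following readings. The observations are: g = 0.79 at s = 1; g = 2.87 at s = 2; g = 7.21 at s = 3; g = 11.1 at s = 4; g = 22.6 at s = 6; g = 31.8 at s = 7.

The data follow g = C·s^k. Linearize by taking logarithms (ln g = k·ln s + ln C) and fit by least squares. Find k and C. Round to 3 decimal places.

k = 1.890, C = 0.806

Linearized form: ln g = k·ln s + ln C. From the 6 transformed points,
Sums: Σln s = 6.9157, Σ(ln s)² = 10.6062, Σln g = 11.7784, Σln s·ln g = 18.5562.
Normal system: [[10.6062, 6.9157]; [6.9157, 6]]·[k, ln C]ᵀ = [18.5562, 11.7784]ᵀ.
Slope k = (n·Σln s·ln g − Σln s·Σln g)/(n·Σ(ln s)² − (Σln s)²) = (6·18.5562 − 6.9157·11.7784)/15.8099 = 1.89003; ln C = (Σln g − k·Σln s)/n = -0.21541, so C = exp(-0.21541) = 0.80621.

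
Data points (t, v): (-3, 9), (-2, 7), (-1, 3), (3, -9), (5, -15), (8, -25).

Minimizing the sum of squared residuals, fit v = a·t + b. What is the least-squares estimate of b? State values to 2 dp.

b = 0.17

Normal-equation sums: Σt·t = 112, Σt = 10, Σ1 = 6.
For Aᵀv: Σt·v = -346, Σv = -30.
Normal equations: [[112, 10]; [10, 6]]·[a, b]ᵀ = [-346, -30]ᵀ.
Determinant 112·6 − 10² = 572.
a = ((-346)·6 − 10·(-30))/572 = -444/143; b = (112·(-30) − 10·(-346))/572 = 25/143.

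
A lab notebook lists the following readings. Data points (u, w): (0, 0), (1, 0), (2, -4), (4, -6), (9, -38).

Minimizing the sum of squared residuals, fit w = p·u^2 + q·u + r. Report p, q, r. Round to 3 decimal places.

p = -0.490, q = 0.252, r = -0.404

From the data, Σu^2·u^2 = 6834, Σu^2·u = 802, Σu^2 = 102, Σu·u = 102, Σu = 16, Σ1 = 5.
Moment sums: Σu^2·w = -3190, Σu·w = -374, Σw = -48.
Normal equations: [[6834, 802, 102]; [802, 102, 16]; [102, 16, 5]]·[p, q, r]ᵀ = [-3190, -374, -48]ᵀ.
Solving the 3×3 system (Gaussian elimination) gives p = -4679/9542, q = 2407/9542, r = -1927/4771.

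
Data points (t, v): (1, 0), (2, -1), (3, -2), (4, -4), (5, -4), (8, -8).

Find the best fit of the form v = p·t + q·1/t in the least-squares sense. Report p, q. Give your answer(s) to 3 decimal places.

p = -0.971, q = 1.257

XᵀX·[p, q]ᵀ = Xᵀv reads: 119·p + 6·q = -108;  6·p + (21301/14400)·q = -119/30.
det = 119·(21301/14400) − 6² = 2016419/14400.
p = ((-108)·(21301/14400) − 6·(-119/30))/(2016419/14400) = -1957788/2016419; q = (119·(-119/30) − 6·(-108))/(2016419/14400) = 2533920/2016419.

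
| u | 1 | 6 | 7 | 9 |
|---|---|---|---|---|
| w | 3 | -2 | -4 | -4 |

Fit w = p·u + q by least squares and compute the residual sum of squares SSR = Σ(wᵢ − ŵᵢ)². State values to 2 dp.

Compute the Gram sums: Σu·u = 167, Σu = 23, Σ1 = 4.
Right-hand side: Σu·w = -73, Σw = -7.
XᵀX·[p, q]ᵀ = Xᵀw becomes [[167, 23]; [23, 4]]·[p, q]ᵀ = [-73, -7]ᵀ.
Δ = 167·4 − 23² = 139.
p = ((-73)·4 − 23·(-7))/139 = -131/139; q = (167·(-7) − 23·(-73))/139 = 510/139.
Residuals: 38/139, -2/139, -149/139, 113/139; SSR = 262/139.

SSR = 1.88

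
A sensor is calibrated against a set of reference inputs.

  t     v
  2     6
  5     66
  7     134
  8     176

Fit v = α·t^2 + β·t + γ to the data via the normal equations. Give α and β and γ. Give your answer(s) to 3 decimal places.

Compute the Gram sums: Σt^2·t^2 = 7138, Σt^2·t = 988, Σt^2 = 142, Σt·t = 142, Σt = 22, Σ1 = 4.
Moment sums: Σt^2·v = 19504, Σt·v = 2688, Σv = 382.
Row-reducing yields α = 61/22, β = 41/66, γ = -419/66.

α = 2.773, β = 0.621, γ = -6.348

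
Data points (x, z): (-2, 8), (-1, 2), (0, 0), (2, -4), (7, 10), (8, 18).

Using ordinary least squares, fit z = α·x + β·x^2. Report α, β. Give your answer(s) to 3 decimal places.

The normal system AᵀA·[α, β]ᵀ = Aᵀz is [[122, 854]; [854, 6530]]·[α, β]ᵀ = [188, 1660]ᵀ.
Determinant 122·6530 − 854² = 67344.
α = (188·6530 − 854·1660)/67344 = -11875/4209; β = (122·1660 − 854·188)/67344 = 43/69.

α = -2.821, β = 0.623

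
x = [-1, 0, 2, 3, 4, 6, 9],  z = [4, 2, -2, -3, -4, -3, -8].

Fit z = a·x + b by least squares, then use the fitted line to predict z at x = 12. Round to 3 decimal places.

Compute the Gram sums: Σx·x = 147, Σx = 23, Σ1 = 7.
For Mᵀz: Σx·z = -123, Σz = -14.
So MᵀM·[a, b]ᵀ = Mᵀz: [[147, 23]; [23, 7]]·[a, b]ᵀ = [-123, -14]ᵀ.
Eliminating b: 7·(row 1) − 23·(row 2) gives 500·a = 7·(-123) − 23·(-14) = -539, so a = -539/500.
Then b = ((-14) − 23·(-539/500))/7 = 771/500.
At x = 12: ẑ = (-539/500)·(12) + (771/500)·(1) = -5697/500.

ẑ = -11.394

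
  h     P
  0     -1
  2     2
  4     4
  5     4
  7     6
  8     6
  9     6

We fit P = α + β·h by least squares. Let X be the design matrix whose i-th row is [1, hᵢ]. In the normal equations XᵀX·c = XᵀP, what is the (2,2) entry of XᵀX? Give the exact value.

239

Row 2 ↔ basis h, column 2 ↔ basis h, so (XᵀX)_{2,2} = Σᵢ (h)·(h) = (0)·(0) + (2)·(2) + (4)·(4) + (5)·(5) + (7)·(7) + (8)·(8) + (9)·(9) = 239.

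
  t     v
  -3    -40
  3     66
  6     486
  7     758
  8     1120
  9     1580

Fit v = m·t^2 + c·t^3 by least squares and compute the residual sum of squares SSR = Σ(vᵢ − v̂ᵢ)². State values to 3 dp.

AᵀA·[m, c]ᵀ = Aᵀv reads: 14516·m + 116400·c = 254532;  116400·m + 959348·c = 2093092.
(Σt^2·t^2 = 14516, Σt^2·t^3 = 116400, Σt^3·t^3 = 959348, Σt^2·v = 254532, Σt^3·v = 2093092.)
Eliminating c: 959348·(row 1) − 116400·(row 2) gives 376935568·m = 959348·254532 − 116400·2093092 = 548856336, so m = 34303521/23558473.
Then c = (2093092 − 116400·(34303521/23558473))/959348 = 47237417/23558473.
Residuals: 24339650/23558473, -29282730/23558473, 11209050/23558473, -25984026/23558473, 4506912/23558473, 7725146/23558473; SSR = 98932532/23558473.

SSR = 4.199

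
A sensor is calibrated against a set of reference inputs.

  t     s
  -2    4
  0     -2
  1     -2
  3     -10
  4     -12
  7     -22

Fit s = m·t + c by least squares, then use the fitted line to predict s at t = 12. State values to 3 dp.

ŝ = -35.705

From the data, Σt·t = 79, Σt = 13, Σ1 = 6.
And Σt·s = -242, Σs = -44.
MᵀM·[m, c]ᵀ = Mᵀs becomes [[79, 13]; [13, 6]]·[m, c]ᵀ = [-242, -44]ᵀ.
Δ = 79·6 − 13² = 305.
m = ((-242)·6 − 13·(-44))/305 = -176/61; c = (79·(-44) − 13·(-242))/305 = -66/61.
At t = 12: ŝ = (-176/61)·(12) + (-66/61)·(1) = -2178/61.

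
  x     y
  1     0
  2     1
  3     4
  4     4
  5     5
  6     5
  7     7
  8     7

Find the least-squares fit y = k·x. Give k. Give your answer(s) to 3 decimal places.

Setting ∂/∂k … = 0 gives: 204·k = 190.
Hence k = 190 / 204 ≈ 0.931373.

k = 0.931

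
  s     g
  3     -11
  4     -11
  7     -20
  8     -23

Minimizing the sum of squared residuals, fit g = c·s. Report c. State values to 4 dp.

c = -2.9058

Entries of XᵀX: Σs·s = 138.
Right-hand side: Σs·g = -401.
So XᵀX·[c]ᵀ = Xᵀg: [[138]]·[c]ᵀ = [-401]ᵀ.
Hence c = -401 / 138 ≈ -2.9058.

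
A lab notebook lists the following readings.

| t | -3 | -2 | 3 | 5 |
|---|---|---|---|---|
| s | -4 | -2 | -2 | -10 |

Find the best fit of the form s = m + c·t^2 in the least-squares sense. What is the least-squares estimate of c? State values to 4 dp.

c = -0.4008

Entries of XᵀX: Σ1 = 4, Σt^2 = 47, Σt^2·t^2 = 803.
Moment sums: Σs = -18, Σt^2·s = -312.
XᵀX·[m, c]ᵀ = Xᵀs becomes [[4, 47]; [47, 803]]·[m, c]ᵀ = [-18, -312]ᵀ.
Determinant 4·803 − 47² = 1003.
m = ((-18)·803 − 47·(-312))/1003 = 210/1003; c = (4·(-312) − 47·(-18))/1003 = -402/1003.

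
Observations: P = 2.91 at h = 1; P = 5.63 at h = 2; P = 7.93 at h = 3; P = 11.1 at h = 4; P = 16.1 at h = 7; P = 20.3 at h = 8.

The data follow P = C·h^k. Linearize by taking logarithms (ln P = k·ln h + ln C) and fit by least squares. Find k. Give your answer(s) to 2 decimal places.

k = 0.91

Let Y = ln P. Fitting Y = k·ln h + ln C by least squares:
Σln h = 7.2034, Σ(ln h)² = 11.7199, Σln P = 13.0633, Σln h·ln P = 18.4772.
Equations: 11.7199·k + 7.2034·ln C = 18.4772;  7.2034·k + 6·ln C = 13.0633.
Δ = 11.7199·6 − (7.2034)² = 18.4301; k = (18.4772·6 − 7.2034·13.0633)/18.4301 = 0.90953, ln C = (11.7199·13.0633 − 7.2034·18.4772)/18.4301 = 1.08527.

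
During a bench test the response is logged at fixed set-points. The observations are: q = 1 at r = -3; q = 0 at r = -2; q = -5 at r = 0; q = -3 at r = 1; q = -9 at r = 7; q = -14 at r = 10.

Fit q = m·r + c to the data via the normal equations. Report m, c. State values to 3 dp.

m = -1.068, c = -2.686

Normal-equation sums: Σr·r = 163, Σr = 13, Σ1 = 6.
And Σr·q = -209, Σq = -30.
Normal equations: [[163, 13]; [13, 6]]·[m, c]ᵀ = [-209, -30]ᵀ.
Eliminating c: 6·(row 1) − 13·(row 2) gives 809·m = 6·(-209) − 13·(-30) = -864, so m = -864/809.
Then c = ((-30) − 13·(-864/809))/6 = -2173/809.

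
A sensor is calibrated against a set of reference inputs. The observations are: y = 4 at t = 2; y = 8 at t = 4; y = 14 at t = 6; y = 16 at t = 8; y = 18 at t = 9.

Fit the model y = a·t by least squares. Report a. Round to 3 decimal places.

a = 2.060

MᵀM·[a]ᵀ = Mᵀy reads: 201·a = 414.
(Σt·t = 201, Σt·y = 414.)
Hence a = 414 / 201 ≈ 2.0597.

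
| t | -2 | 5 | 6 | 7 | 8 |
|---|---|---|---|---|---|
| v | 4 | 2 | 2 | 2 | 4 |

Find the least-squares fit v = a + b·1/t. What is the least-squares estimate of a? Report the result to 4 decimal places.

a = 2.8659

XᵀX·[a, b]ᵀ = Xᵀv reads: 5·a + (113/840)·b = 14;  (113/840)·a + (249649/705600)·b = -101/210.
Δ = 5·(249649/705600) − (113/840)² = 308869/176400.
a = (14·(249649/705600) − (113/840)·(-101/210))/(308869/176400) = 1770369/617738; b = (5·(-101/210) − (113/840)·14)/(308869/176400) = -756420/308869.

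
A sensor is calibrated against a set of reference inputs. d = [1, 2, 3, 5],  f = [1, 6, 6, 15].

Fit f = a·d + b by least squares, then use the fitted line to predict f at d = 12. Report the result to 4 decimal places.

f̂ = 37.6571

Sums needed: Σd·d = 39, Σd = 11, Σ1 = 4.
Moment sums: Σd·f = 106, Σf = 28.
Normal equations: [[39, 11]; [11, 4]]·[a, b]ᵀ = [106, 28]ᵀ.
det = 39·4 − 11² = 35.
a = (106·4 − 11·28)/35 = 116/35; b = (39·28 − 11·106)/35 = -74/35.
At d = 12: f̂ = (116/35)·(12) + (-74/35)·(1) = 1318/35.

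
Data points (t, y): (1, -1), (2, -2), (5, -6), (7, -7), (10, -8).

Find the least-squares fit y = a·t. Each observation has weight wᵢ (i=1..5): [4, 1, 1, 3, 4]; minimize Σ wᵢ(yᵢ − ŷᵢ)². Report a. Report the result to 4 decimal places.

a = -0.8707

The normal equations are: 580·a = -505.
(Σwᵢ·t·t = 580, Σwᵢ·t·y = -505.)
a = (-505)/580 = -0.87069.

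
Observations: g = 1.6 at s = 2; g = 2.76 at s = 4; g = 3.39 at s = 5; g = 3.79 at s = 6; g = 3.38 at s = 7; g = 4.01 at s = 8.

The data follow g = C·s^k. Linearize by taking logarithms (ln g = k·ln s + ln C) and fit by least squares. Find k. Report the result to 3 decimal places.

k = 0.651

Taking logs, ln g = k·ln s + ln C, so regress ln g on ln s.
Σln s = 9.5060, Σ(ln s)² = 16.3136, Σln g = 6.6451, Σln s·ln g = 11.3431.
Equations: 16.3136·k + 9.5060·ln C = 11.3431;  9.5060·k + 6·ln C = 6.6451.
Slope k = (n·Σln s·ln g − Σln s·Σln g)/(n·Σ(ln s)² − (Σln s)²) = (6·11.3431 − 9.5060·6.6451)/7.5177 = 0.65051; ln C = (Σln g − k·Σln s)/n = 0.07688.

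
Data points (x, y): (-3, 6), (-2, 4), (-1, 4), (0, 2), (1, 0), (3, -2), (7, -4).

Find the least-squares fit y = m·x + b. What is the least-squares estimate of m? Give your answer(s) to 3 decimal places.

From the data, Σx·x = 73, Σx = 5, Σ1 = 7.
And Σx·y = -64, Σy = 10.
Normal equations: [[73, 5]; [5, 7]]·[m, b]ᵀ = [-64, 10]ᵀ.
Δ = 73·7 − 5² = 486.
m = ((-64)·7 − 5·10)/486 = -83/81; b = (73·10 − 5·(-64))/486 = 175/81.

m = -1.025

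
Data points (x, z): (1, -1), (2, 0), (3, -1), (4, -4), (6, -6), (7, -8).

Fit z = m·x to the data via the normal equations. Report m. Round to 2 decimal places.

m = -0.97

From the data, Σx·x = 115.
Right-hand side: Σx·z = -112.
So AᵀA·[m]ᵀ = Aᵀz: [[115]]·[m]ᵀ = [-112]ᵀ.
m = (-112)/115 = -0.973913.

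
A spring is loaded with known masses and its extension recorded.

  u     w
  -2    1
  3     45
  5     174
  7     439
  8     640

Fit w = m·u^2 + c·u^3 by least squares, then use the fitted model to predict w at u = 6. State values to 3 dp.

From the data, Σu^2·u^2 = 7219, Σu^2·u^3 = 52911, Σu^3·u^3 = 396211.
And Σu^2·w = 67230, Σu^3·w = 501214.
Δ = 7219·396211 − 52911² = 60673288.
m = (67230·396211 − 52911·501214)/60673288 = 14691447/7584161; c = (7219·501214 − 52911·67230)/60673288 = 7632167/7584161.
At u = 6: ŵ = (14691447/7584161)·(36) + (7632167/7584161)·(216) = 2177440164/7584161.

ŵ = 287.104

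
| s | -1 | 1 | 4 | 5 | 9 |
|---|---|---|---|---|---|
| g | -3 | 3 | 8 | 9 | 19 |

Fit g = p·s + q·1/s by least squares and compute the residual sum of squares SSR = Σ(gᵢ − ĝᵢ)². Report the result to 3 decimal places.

SSR = 2.253

From the data, Σs·s = 124, Σs·1/s = 5, Σ1/s·1/s = 68521/32400.
Right-hand side: Σs·g = 254, Σ1/s·g = 536/45.
Normal equations: [[124, 5]; [5, 68521/32400]]·[p, q]ᵀ = [254, 536/45]ᵀ.
Determinant 124·(68521/32400) − 5² = 1921651/8100.
p = (254·(68521/32400) − 5·(536/45))/(1921651/8100) = 7737367/3843302; q = (124·(536/45) − 5·254)/(1921651/8100) = 1676520/1921651.
Residuals: -439499/3843302, 439499/3843302, -520656/1921651, -4767725/3843302, 3013875/3843302; SSR = 4330299/1921651.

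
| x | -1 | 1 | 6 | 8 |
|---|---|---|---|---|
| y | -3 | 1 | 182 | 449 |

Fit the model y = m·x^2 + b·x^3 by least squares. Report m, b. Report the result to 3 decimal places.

With design matrix A, AᵀA = [[5394, 40544]; [40544, 308802]] and Aᵀy = [35286, 269204]ᵀ.
Δ = 5394·308802 − 40544² = 21862052.
m = (35286·308802 − 40544·269204)/21862052 = -4554901/5465513; b = (5394·269204 − 40544·35286)/21862052 = 5362698/5465513.

m = -0.833, b = 0.981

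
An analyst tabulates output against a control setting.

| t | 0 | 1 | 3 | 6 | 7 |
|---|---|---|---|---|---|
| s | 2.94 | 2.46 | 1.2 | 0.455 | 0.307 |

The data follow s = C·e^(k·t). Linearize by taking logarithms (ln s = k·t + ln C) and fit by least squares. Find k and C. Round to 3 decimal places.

k = -0.328, C = 3.169

Let Y = ln s. Fitting Y = k·t + ln C by least squares:
Σt = 17.0000, Σ(t)² = 95.0000, Σln s = 0.1925, Σt·ln s = -11.5440.
Equations: 95.0000·k + 17.0000·ln C = -11.5440;  17.0000·k + 5·ln C = 0.1925.
Slope k = (n·Σt·ln s − Σt·Σln s)/(n·Σ(t)² − (Σt)²) = (5·-11.5440 − 17.0000·0.1925)/186.0000 = -0.32792; ln C = (Σln s − k·Σt)/n = 1.15343, so C = exp(1.15343) = 3.16904.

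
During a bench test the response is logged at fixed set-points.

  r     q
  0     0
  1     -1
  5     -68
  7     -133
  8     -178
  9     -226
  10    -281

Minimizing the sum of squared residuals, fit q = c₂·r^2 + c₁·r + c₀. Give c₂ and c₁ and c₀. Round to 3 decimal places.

c₂ = -2.942, c₁ = 1.331, c₀ = 0.170

Compute the Gram sums: Σr^2·r^2 = 23684, Σr^2·r = 2710, Σr^2 = 320, Σr·r = 320, Σr = 40, Σ1 = 7.
Moment sums: Σr^2·q = -66016, Σr·q = -7540, Σq = -887.
Solving the 3×3 system (Gaussian elimination) gives c₂ = -52522/17853, c₁ = 23756/17853, c₀ = 1009/5951.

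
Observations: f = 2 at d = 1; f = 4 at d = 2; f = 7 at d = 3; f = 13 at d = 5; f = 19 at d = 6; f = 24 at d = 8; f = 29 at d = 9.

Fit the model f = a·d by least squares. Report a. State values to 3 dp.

Sums needed: Σd·d = 220.
And Σd·f = 663.
a = 663/220 = 3.01364.

a = 3.014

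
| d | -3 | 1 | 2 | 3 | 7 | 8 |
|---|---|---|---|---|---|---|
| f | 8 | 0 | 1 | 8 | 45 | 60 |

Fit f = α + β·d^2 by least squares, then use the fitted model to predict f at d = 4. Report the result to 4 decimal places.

f̂ = 13.9740

Sums needed: Σ1 = 6, Σd^2 = 136, Σd^2·d^2 = 6676.
Moment sums: Σf = 122, Σd^2·f = 6193.
Determinant 6·6676 − 136² = 21560.
α = (122·6676 − 136·6193)/21560 = -496/385; β = (6·6193 − 136·122)/21560 = 1469/1540.
At d = 4: f̂ = (-496/385)·(1) + (1469/1540)·(16) = 1076/77.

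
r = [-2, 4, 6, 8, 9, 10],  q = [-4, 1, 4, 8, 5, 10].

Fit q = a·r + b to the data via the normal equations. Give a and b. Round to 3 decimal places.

The normal system MᵀM·[a, b]ᵀ = Mᵀq is [[301, 35]; [35, 6]]·[a, b]ᵀ = [245, 24]ᵀ.
Eliminating b: 6·(row 1) − 35·(row 2) gives 581·a = 6·245 − 35·24 = 630, so a = 90/83.
Then b = (24 − 35·(90/83))/6 = -193/83.

a = 1.084, b = -2.325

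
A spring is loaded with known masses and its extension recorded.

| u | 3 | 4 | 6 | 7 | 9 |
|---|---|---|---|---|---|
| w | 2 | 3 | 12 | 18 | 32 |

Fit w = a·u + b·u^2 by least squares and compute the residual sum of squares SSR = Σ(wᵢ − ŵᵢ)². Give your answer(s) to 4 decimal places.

SSR = 1.2939

Normal-equation sums: Σu·u = 191, Σu·u^2 = 1379, Σu^2·u^2 = 10595.
Moment sums: Σu·w = 504, Σu^2·w = 3972.
Normal equations: [[191, 1379]; [1379, 10595]]·[a, b]ᵀ = [504, 3972]ᵀ.
det = 191·10595 − 1379² = 122004.
a = (504·10595 − 1379·3972)/122004 = -11459/10167; b = (191·3972 − 1379·504)/122004 = 5303/10167.
Residuals: 2328/3389, -2837/3389, -50/3389, 1124/3389, -356/3389; SSR = 4385/3389.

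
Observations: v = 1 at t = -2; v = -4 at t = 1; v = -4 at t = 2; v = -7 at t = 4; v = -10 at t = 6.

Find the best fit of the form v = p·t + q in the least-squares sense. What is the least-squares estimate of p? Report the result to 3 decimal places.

p = -1.337

From the data, Σt·t = 61, Σt = 11, Σ1 = 5.
Moment sums: Σt·v = -102, Σv = -24.
Normal equations: [[61, 11]; [11, 5]]·[p, q]ᵀ = [-102, -24]ᵀ.
det = 61·5 − 11² = 184.
p = ((-102)·5 − 11·(-24))/184 = -123/92; q = (61·(-24) − 11·(-102))/184 = -171/92.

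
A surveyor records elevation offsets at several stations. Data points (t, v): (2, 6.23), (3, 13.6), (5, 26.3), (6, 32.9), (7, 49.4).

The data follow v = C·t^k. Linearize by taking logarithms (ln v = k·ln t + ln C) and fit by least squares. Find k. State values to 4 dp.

k = 1.5557

Linearized form: ln v = k·ln t + ln C. From the 5 transformed points,
Over the data: Σln t = 7.1389, Σ(ln t)² = 11.2747, Σln v = 15.1024, Σln t·ln v = 23.2461.
Normal system: [[11.2747, 7.1389]; [7.1389, 5]]·[k, ln C]ᵀ = [23.2461, 15.1024]ᵀ.
Solving (det = 5.4099): k = 1.55568, ln C = 0.79933.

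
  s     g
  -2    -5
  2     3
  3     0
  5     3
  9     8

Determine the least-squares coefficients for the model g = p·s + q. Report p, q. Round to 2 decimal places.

p = 1.11, q = -1.98

From the data, Σs·s = 123, Σs = 17, Σ1 = 5.
For Xᵀg: Σs·g = 103, Σg = 9.
det = 123·5 − 17² = 326.
p = (103·5 − 17·9)/326 = 181/163; q = (123·9 − 17·103)/326 = -322/163.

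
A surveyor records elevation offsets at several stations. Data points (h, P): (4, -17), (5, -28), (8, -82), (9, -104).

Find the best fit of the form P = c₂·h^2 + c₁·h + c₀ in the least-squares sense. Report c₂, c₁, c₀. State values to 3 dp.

With design matrix A, AᵀA = [[11538, 1430, 186]; [1430, 186, 26]; [186, 26, 4]] and AᵀP = [-14644, -1800, -231]ᵀ.
Row-reducing yields c₂ = -11/8, c₁ = 43/136, c₀ = 281/68.

c₂ = -1.375, c₁ = 0.316, c₀ = 4.132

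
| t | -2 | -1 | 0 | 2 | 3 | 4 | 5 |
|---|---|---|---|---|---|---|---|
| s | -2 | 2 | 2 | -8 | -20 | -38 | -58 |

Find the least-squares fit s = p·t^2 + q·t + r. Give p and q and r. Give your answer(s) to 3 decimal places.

Forming MᵀM = [[995, 215, 59]; [215, 59, 11]; [59, 11, 7]] and Mᵀs = [-2276, -516, -122]ᵀ gives MᵀM·[p, q, r]ᵀ = Mᵀs.
Solving the 3×3 system (Gaussian elimination) gives p = -1549/726, q = -1103/726, r = 356/121.

p = -2.134, q = -1.519, r = 2.942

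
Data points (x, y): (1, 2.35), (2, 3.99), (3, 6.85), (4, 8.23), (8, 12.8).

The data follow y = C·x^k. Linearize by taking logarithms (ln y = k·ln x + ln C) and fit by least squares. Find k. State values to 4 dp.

k = 0.8410

Let Y = ln y. Fitting Y = k·ln x + ln C by least squares:
Over the data: Σln x = 5.2575, Σ(ln x)² = 7.9333, Σln y = 8.8197, Σln x·ln y = 11.2966.
Normal system: [[7.9333, 5.2575]; [5.2575, 5]]·[k, ln C]ᵀ = [11.2966, 8.8197]ᵀ.
Slope k = (n·Σln x·ln y − Σln x·Σln y)/(n·Σ(ln x)² − (Σln x)²) = (5·11.2966 − 5.2575·8.8197)/12.0252 = 0.84103; ln C = (Σln y − k·Σln x)/n = 0.87959.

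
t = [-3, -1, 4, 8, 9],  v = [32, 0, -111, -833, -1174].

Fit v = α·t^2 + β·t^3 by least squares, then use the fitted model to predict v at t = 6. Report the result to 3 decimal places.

v̂ = -359.697

With design matrix A, AᵀA = [[10995, 92597]; [92597, 798411]] and Aᵀv = [-149894, -1290310]ᵀ.
Determinant 10995·798411 − 92597² = 204324536.
α = ((-149894)·798411 − 92597·(-1290310))/204324536 = -49545841/51081134; β = (10995·(-1290310) − 92597·(-149894))/204324536 = -76805933/51081134.
At t = 6: v̂ = (-49545841/51081134)·(36) + (-76805933/51081134)·(216) = -9186865902/25540567.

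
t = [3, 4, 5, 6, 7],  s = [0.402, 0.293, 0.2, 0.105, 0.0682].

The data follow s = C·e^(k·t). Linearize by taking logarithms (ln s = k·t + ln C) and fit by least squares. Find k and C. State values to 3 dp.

k = -0.457, C = 1.733

Linearized form: ln s = k·t + ln C. From the 5 transformed points,
Σt = 25.0000, Σ(t)² = 135.0000, Σln s = -8.6874, Σt·ln s = -48.0114.
Equations: 135.0000·k + 25.0000·ln C = -48.0114;  25.0000·k + 5·ln C = -8.6874.
Δ = 135.0000·5 − (25.0000)² = 50.0000; k = (-48.0114·5 − 25.0000·-8.6874)/50.0000 = -0.45742, ln C = (135.0000·-8.6874 − 25.0000·-48.0114)/50.0000 = 0.54963, so C = exp(0.54963) = 1.73261.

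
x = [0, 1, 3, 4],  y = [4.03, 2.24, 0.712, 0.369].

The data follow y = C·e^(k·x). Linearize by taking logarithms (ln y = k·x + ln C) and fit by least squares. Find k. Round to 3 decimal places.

With ln yᵢ as the transformed response and xᵢ as the regressor:
Over the data: Σx = 8.0000, Σ(x)² = 26.0000, Σln y = 0.8636, Σx·ln y = -4.2004.
Normal system: [[26.0000, 8.0000]; [8.0000, 4]]·[k, ln C]ᵀ = [-4.2004, 0.8636]ᵀ.
Slope k = (n·Σx·ln y − Σx·Σln y)/(n·Σ(x)² − (Σx)²) = (4·-4.2004 − 8.0000·0.8636)/40.0000 = -0.59276; ln C = (Σln y − k·Σx)/n = 1.40142.

k = -0.593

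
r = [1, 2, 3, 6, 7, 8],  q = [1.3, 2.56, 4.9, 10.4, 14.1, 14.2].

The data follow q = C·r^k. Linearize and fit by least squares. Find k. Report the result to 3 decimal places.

k = 1.200

Let Y = ln q. Fitting Y = k·ln r + ln C by least squares:
AᵀA = [[13.0084, 7.6089]; [7.6089, 6]], rhs = [17.2599, 10.4328]ᵀ  (here Σln r = 7.6089, Σ(ln r)² = 13.0084, Σln q = 10.4328, Σln r·ln q = 17.2599).
Slope k = (n·Σln r·ln q − Σln r·Σln q)/(n·Σ(ln r)² − (Σln r)²) = (6·17.2599 − 7.6089·10.4328)/20.1558 = 1.19954; ln C = (Σln q − k·Σln r)/n = 0.21761.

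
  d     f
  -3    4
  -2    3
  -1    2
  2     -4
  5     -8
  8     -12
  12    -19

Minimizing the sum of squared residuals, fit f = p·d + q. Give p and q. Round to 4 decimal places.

The normal system AᵀA·[p, q]ᵀ = Aᵀf is [[251, 21]; [21, 7]]·[p, q]ᵀ = [-392, -34]ᵀ.
Δ = 251·7 − 21² = 1316.
p = ((-392)·7 − 21·(-34))/1316 = -145/94; q = (251·(-34) − 21·(-392))/1316 = -151/658.

p = -1.5426, q = -0.2295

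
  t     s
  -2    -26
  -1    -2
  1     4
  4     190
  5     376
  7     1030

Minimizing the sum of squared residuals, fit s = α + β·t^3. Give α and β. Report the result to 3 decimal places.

From the data, Σ1 = 6, Σt^3 = 524, Σt^3·t^3 = 137436.
And Σs = 1572, Σt^3·s = 412664.
Eliminating β: 137436·(row 1) − 524·(row 2) gives 550040·α = 137436·1572 − 524·412664 = -186544, so α = -23318/68755.
Then β = (412664 − 524·(-23318/68755))/137436 = 206532/68755.

α = -0.339, β = 3.004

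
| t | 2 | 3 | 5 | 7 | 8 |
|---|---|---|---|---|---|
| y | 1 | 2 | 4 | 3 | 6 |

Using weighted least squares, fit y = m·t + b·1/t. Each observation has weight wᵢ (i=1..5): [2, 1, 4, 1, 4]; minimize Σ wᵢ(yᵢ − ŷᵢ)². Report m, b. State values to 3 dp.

Setting ∂/∂m … = 0 gives: 422·m + 12·b = 303;  12·m + (150649/176400)·b = 871/105.
(Σwᵢ·t·t = 422, Σwᵢ·t·1/t = 12, Σwᵢ·1/t·1/t = 150649/176400, Σwᵢ·t·y = 303, Σwᵢ·1/t·y = 871/105.)
Eliminating b: (150649/176400)·(row 1) − 12·(row 2) gives (19086139/88200)·m = (150649/176400)·303 − 12·(871/105) = 9362429/58800, so m = 28087287/38172278.
Then b = ((871/105) − 12·(28087287/38172278))/(150649/176400) = -11943120/19086139.

m = 0.736, b = -0.626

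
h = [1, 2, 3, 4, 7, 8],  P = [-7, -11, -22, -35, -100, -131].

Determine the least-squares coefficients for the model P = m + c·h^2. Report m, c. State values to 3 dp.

m = -3.926, c = -1.975

Entries of XᵀX: Σ1 = 6, Σh^2 = 143, Σh^2·h^2 = 6851.
And ΣP = -306, Σh^2·P = -14093.
Normal equations: [[6, 143]; [143, 6851]]·[m, c]ᵀ = [-306, -14093]ᵀ.
Δ = 6·6851 − 143² = 20657.
m = ((-306)·6851 − 143·(-14093))/20657 = -6239/1589; c = (6·(-14093) − 143·(-306))/20657 = -40800/20657.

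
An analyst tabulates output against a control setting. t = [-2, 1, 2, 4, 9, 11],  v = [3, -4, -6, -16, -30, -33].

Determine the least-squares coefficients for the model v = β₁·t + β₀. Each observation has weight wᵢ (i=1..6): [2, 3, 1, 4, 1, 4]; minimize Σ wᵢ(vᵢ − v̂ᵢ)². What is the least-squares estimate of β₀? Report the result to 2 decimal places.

Forming MᵀWM = [[644, 70]; [70, 15]] and MᵀWv = [-2014, -238]ᵀ gives MᵀWM·[β₁, β₀]ᵀ = MᵀWv.
Eliminating β₀: 15·(row 1) − 70·(row 2) gives 4760·β₁ = 15·(-2014) − 70·(-238) = -13550, so β₁ = -1355/476.
Then β₀ = ((-238) − 70·(-1355/476))/15 = -439/170.

β₀ = -2.58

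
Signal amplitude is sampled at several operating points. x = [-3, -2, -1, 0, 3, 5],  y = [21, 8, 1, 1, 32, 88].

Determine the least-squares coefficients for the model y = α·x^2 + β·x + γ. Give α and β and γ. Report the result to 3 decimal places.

α = 3.090, β = 2.043, γ = -0.233

Setting ∂/∂α … = 0 gives: 804·α + 116·β + 48·γ = 2710;  116·α + 48·β + 2·γ = 456;  48·α + 2·β + 6·γ = 151.
(Σx^2·x^2 = 804, Σx^2·x = 116, Σx^2 = 48, Σx·x = 48, Σx = 2, Σ1 = 6, Σx^2·y = 2710, Σx·y = 456, Σy = 151.)
Solving the 3×3 system (Gaussian elimination) gives α = 3816/1235, β = 1009/494, γ = -288/1235.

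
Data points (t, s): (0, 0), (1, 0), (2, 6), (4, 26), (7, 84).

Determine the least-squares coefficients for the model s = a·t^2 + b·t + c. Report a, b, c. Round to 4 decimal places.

a = 1.8228, b = -0.7086, c = -0.3357

Setting ∂/∂a … = 0 gives: 2674·a + 416·b + 70·c = 4556;  416·a + 70·b + 14·c = 704;  70·a + 14·b + 5·c = 116.
(Σt^2·t^2 = 2674, Σt^2·t = 416, Σt^2 = 70, Σt·t = 70, Σt = 14, Σ1 = 5, Σt^2·s = 4556, Σt·s = 704, Σs = 116.)
Row-reducing yields a = 782/429, b = -304/429, c = -48/143.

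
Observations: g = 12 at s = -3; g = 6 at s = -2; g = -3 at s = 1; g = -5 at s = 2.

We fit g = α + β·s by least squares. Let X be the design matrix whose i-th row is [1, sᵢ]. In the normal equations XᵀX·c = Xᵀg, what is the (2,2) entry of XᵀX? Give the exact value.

Row 2 ↔ basis s, column 2 ↔ basis s, so (XᵀX)_{2,2} = Σᵢ (s)·(s) = (-3)·(-3) + (-2)·(-2) + (1)·(1) + (2)·(2) = 18.

18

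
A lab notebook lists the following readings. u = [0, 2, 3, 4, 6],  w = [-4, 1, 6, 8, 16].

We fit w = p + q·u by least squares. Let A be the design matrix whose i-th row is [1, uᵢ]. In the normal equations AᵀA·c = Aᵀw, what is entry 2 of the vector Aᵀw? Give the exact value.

148

Entry 2 ↔ basis u, so (Aᵀw)_{2} = Σᵢ (u)·wᵢ = (0)·(-4) + (2)·(1) + (3)·(6) + (4)·(8) + (6)·(16) = 148.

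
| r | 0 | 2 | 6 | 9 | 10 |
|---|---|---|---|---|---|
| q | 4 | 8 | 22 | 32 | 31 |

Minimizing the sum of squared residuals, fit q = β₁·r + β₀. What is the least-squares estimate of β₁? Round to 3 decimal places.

β₁ = 2.955

Entries of XᵀX: Σr·r = 221, Σr = 27, Σ1 = 5.
Right-hand side: Σr·q = 746, Σq = 97.
Normal equations: [[221, 27]; [27, 5]]·[β₁, β₀]ᵀ = [746, 97]ᵀ.
Determinant 221·5 − 27² = 376.
β₁ = (746·5 − 27·97)/376 = 1111/376; β₀ = (221·97 − 27·746)/376 = 1295/376.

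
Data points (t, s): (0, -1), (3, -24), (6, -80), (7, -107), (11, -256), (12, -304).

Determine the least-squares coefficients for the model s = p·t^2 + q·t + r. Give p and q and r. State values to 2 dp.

p = -2.01, q = -1.10, r = -1.49

Normal-equation sums: Σt^2·t^2 = 39155, Σt^2·t = 3645, Σt^2 = 359, Σt·t = 359, Σt = 39, Σ1 = 6.
For Xᵀs: Σt^2·s = -83091, Σt·s = -7765, Σs = -772.
XᵀX·[p, q, r]ᵀ = Xᵀs becomes [[39155, 3645, 359]; [3645, 359, 39]; [359, 39, 6]]·[p, q, r]ᵀ = [-83091, -7765, -772]ᵀ.
Row-reducing yields p = -870673/433988, q = -476563/433988, r = -323431/216994.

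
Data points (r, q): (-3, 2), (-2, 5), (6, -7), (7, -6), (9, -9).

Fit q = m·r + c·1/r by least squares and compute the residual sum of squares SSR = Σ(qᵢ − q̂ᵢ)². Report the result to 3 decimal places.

Setting ∂/∂m … = 0 gives: 179·m + 5·c = -181;  5·m + (3347/7938)·c = -130/21.
Eliminating c: (3347/7938)·(row 1) − 5·(row 2) gives (400663/7938)·m = (3347/7938)·(-181) − 5·(-130/21) = -360107/7938, so m = -360107/400663.
Then c = ((-130/21) − 5·(-360107/400663))/(3347/7938) = -1612170/400663.
Residuals: -816385/400663, 477016/400663, -375304/400663, 347081/400663, -185874/400663; SSR = 2969818/400663.

SSR = 7.412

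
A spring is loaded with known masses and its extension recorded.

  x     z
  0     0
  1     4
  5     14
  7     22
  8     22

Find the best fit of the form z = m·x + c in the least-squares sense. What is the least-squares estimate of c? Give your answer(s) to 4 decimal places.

Entries of MᵀM: Σx·x = 139, Σx = 21, Σ1 = 5.
For Mᵀz: Σx·z = 404, Σz = 62.
Eliminating c: 5·(row 1) − 21·(row 2) gives 254·m = 5·404 − 21·62 = 718, so m = 359/127.
Then c = (62 − 21·(359/127))/5 = 67/127.

c = 0.5276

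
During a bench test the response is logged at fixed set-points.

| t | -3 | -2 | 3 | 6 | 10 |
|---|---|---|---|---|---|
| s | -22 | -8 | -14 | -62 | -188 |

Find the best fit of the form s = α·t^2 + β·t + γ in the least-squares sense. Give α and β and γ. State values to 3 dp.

Setting ∂/∂α … = 0 gives: 11474·α + 1208·β + 158·γ = -21388;  1208·α + 158·β + 14·γ = -2212;  158·α + 14·β + 5·γ = -294.
(Σt^2·t^2 = 11474, Σt^2·t = 1208, Σt^2 = 158, Σt·t = 158, Σt = 14, Σ1 = 5, Σt^2·s = -21388, Σt·s = -2212, Σs = -294.)
Solving the 3×3 system (Gaussian elimination) gives α = -14164/6963, β = 9880/6963, γ = 318/211.

α = -2.034, β = 1.419, γ = 1.507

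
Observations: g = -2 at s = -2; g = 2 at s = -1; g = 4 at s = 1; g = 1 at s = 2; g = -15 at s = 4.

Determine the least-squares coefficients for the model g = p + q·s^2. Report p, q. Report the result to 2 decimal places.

p = 4.25, q = -1.20

Forming MᵀM = [[5, 26]; [26, 290]] and Mᵀg = [-10, -238]ᵀ gives MᵀM·[p, q]ᵀ = Mᵀg.
Δ = 5·290 − 26² = 774.
p = ((-10)·290 − 26·(-238))/774 = 548/129; q = (5·(-238) − 26·(-10))/774 = -155/129.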